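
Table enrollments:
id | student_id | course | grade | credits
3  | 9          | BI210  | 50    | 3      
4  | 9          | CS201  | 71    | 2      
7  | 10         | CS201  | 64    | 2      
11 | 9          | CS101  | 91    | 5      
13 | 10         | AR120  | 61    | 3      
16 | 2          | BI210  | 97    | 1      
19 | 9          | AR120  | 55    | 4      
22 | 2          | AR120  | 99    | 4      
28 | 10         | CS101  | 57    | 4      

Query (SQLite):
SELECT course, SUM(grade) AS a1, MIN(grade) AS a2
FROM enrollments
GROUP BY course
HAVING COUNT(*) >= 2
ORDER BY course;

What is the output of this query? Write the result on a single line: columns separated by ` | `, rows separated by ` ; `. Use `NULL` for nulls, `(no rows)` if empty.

AR120 | 215 | 55 ; BI210 | 147 | 50 ; CS101 | 148 | 57 ; CS201 | 135 | 64

Group enrollments by course.
Per group compute: SUM(grade), MIN(grade).
HAVING: drop groups with fewer than 2 rows.
  AR120: ids {13, 19, 22} → SUM(grade)=215, MIN(grade)=55
  BI210: ids {3, 16} → SUM(grade)=147, MIN(grade)=50
  CS101: ids {11, 28} → SUM(grade)=148, MIN(grade)=57
  CS201: ids {4, 7} → SUM(grade)=135, MIN(grade)=64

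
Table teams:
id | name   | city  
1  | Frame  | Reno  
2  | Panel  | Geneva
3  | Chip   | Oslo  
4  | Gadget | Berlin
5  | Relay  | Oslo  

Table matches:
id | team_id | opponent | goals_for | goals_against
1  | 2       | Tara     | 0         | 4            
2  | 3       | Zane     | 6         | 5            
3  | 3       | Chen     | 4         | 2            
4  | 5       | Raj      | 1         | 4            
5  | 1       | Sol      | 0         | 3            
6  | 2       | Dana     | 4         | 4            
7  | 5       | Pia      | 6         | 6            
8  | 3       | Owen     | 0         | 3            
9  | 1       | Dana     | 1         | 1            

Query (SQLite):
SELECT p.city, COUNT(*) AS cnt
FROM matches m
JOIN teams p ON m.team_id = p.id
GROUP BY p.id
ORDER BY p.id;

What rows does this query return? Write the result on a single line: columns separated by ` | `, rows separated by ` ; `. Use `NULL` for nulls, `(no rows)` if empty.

Reno | 2 ; Geneva | 2 ; Oslo | 3 ; Oslo | 2

Join each matches row to its teams via team_id.
Group joined rows by teams.id; compute COUNT(*) per group.
  1: ids {5, 9} → COUNT(*)=2
  2: ids {1, 6} → COUNT(*)=2
  3: ids {2, 3, 8} → COUNT(*)=3
  5: ids {4, 7} → COUNT(*)=2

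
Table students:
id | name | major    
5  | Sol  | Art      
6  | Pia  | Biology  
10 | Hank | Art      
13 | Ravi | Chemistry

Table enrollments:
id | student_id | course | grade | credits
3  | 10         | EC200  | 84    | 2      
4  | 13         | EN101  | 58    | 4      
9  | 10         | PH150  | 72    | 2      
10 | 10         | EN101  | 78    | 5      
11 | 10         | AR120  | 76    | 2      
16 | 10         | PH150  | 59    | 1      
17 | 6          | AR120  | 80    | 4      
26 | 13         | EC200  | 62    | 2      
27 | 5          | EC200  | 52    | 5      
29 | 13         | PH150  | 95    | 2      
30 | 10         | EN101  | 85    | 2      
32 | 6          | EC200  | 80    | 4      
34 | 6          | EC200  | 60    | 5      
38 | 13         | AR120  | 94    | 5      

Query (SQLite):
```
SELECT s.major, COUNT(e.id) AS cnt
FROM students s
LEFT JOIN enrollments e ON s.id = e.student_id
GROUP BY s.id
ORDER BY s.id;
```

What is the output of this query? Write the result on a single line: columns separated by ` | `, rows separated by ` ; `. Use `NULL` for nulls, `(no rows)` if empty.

Art | 1 ; Biology | 3 ; Art | 6 ; Chemistry | 4

LEFT JOIN keeps every students row; unmatched ones get NULL for enrollments columns.
Group by students.id and compute COUNT(e.id). COUNT(col) of an all-NULL group is 0.
  5: ids {27} → COUNT(e.id)=1
  6: ids {17, 32, 34} → COUNT(e.id)=3
  10: ids {3, 9, 10, 11, 16, 30} → COUNT(e.id)=6
  13: ids {4, 26, 29, 38} → COUNT(e.id)=4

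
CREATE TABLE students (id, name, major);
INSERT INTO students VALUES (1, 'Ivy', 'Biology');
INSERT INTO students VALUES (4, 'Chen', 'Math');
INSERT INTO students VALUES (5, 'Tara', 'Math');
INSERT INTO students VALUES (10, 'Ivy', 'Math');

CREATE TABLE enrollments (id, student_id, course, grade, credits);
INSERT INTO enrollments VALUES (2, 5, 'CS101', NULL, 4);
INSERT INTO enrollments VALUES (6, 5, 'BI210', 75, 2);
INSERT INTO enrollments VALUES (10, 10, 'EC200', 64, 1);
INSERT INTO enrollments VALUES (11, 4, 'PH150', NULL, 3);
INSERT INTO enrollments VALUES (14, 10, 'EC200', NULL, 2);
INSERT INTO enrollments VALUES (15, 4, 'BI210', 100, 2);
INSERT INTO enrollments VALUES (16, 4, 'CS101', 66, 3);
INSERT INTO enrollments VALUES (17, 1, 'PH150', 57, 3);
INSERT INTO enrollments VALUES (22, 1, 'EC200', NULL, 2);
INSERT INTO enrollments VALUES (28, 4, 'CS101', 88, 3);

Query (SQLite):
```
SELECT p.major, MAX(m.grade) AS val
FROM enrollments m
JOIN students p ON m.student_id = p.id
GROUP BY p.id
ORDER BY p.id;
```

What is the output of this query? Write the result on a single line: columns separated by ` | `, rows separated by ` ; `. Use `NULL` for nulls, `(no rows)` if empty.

Join each enrollments row to its students via student_id.
Group joined rows by students.id; compute MAX(m.grade) per group.
  1: ids {17, 22} → MAX(m.grade)=57
  4: ids {11, 15, 16, 28} → MAX(m.grade)=100
  5: ids {2, 6} → MAX(m.grade)=75
  10: ids {10, 14} → MAX(m.grade)=64

Biology | 57 ; Math | 100 ; Math | 75 ; Math | 64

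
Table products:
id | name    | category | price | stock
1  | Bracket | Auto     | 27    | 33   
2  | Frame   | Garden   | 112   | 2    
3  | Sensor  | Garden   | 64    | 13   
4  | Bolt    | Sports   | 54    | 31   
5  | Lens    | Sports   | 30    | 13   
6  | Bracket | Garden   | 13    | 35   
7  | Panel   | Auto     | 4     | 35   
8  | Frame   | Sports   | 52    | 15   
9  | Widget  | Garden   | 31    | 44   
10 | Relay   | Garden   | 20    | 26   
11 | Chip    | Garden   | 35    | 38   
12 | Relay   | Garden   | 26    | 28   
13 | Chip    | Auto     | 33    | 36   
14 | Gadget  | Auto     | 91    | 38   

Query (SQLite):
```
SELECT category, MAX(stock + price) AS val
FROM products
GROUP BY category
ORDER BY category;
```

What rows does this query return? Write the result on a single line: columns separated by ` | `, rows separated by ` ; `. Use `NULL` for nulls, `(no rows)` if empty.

Auto | 129 ; Garden | 114 ; Sports | 85

For each row compute stock + price.
Group by category; take MAX of the expression per group.
  Auto: ids {1, 7, 13, 14} → MAX(stock + price)=129
  Garden: ids {2, 3, 6, 9, 10, 11, 12} → MAX(stock + price)=114
  Sports: ids {4, 5, 8} → MAX(stock + price)=85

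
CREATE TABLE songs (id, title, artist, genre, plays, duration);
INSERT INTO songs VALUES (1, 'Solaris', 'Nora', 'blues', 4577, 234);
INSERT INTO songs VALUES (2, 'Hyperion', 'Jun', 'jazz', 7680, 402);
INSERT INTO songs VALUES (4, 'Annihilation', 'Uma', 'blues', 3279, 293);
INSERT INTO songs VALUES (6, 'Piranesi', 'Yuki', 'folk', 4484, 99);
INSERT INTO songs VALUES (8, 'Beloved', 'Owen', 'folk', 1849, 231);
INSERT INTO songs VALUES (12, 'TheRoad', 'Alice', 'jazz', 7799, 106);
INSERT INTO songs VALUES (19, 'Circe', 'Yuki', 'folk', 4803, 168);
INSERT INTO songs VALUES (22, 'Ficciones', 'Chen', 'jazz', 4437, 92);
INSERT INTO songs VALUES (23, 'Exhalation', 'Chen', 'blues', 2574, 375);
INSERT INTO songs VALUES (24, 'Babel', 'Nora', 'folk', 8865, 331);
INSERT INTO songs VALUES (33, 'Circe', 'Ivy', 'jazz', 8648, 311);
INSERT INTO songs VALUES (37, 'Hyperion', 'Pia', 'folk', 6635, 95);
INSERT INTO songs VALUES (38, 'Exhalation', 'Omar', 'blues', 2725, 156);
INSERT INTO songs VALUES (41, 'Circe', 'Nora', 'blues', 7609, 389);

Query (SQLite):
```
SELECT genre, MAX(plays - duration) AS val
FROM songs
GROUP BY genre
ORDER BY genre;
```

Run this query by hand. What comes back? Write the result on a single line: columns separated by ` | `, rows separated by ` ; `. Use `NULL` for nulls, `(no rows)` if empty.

blues | 7220 ; folk | 8534 ; jazz | 8337

For each row compute plays - duration.
Group by genre; take MAX of the expression per group.
  blues: ids {1, 4, 23, 38, 41} → MAX(plays - duration)=7220
  folk: ids {6, 8, 19, 24, 37} → MAX(plays - duration)=8534
  jazz: ids {2, 12, 22, 33} → MAX(plays - duration)=8337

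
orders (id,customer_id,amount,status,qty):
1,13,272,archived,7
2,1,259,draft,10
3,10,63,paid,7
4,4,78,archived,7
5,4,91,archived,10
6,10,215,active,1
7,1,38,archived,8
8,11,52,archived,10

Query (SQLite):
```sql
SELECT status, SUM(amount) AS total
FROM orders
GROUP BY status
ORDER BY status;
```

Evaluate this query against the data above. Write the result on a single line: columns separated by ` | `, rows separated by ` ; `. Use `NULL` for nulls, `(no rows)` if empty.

active | 215 ; archived | 531 ; draft | 259 ; paid | 63

Partition orders by status; compute SUM(amount) within each group.
  active: ids {6} → SUM(amount)=215
  archived: ids {1, 4, 5, 7, 8} → SUM(amount)=531
  draft: ids {2} → SUM(amount)=259
  paid: ids {3} → SUM(amount)=63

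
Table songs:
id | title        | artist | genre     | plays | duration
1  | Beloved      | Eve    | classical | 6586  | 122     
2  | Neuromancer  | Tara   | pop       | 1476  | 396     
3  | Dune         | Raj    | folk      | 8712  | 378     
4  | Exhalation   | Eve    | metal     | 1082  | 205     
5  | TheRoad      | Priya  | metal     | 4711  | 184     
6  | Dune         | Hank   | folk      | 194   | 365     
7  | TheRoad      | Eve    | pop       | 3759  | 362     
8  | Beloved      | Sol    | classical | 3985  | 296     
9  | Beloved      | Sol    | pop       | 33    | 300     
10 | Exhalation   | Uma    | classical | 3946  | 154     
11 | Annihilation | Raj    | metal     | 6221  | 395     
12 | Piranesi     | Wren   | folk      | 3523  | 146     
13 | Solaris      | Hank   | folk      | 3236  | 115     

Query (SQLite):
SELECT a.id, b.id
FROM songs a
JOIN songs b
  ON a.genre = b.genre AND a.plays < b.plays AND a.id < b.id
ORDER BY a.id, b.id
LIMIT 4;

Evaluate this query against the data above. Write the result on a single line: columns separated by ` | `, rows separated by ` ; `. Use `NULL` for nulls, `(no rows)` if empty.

2 | 7 ; 4 | 5 ; 4 | 11 ; 5 | 11

Pairs (a,b) with same genre, a.plays < b.plays, a.id < b.id.
genre groups: classical:{1,8,10} folk:{3,6,12,13} metal:{4,5,11} pop:{2,7,9}
Ordered by (a.id, b.id); first 4.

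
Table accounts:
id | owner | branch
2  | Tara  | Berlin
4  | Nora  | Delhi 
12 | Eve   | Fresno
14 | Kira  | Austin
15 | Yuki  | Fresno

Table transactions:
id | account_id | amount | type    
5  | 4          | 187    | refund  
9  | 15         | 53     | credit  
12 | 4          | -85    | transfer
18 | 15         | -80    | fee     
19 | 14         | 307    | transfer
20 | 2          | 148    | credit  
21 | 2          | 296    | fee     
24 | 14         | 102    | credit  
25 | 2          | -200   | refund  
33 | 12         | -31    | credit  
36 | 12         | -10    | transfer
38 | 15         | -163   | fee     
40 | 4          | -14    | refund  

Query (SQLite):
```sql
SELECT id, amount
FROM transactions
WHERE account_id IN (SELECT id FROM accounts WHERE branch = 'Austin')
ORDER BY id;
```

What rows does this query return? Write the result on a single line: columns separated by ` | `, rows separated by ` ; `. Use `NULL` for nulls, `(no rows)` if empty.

Inner query: accounts.id where branch = 'Austin'.
Outer: keep transactions rows whose account_id is in that set.
Inner query → {14}

19 | 307 ; 24 | 102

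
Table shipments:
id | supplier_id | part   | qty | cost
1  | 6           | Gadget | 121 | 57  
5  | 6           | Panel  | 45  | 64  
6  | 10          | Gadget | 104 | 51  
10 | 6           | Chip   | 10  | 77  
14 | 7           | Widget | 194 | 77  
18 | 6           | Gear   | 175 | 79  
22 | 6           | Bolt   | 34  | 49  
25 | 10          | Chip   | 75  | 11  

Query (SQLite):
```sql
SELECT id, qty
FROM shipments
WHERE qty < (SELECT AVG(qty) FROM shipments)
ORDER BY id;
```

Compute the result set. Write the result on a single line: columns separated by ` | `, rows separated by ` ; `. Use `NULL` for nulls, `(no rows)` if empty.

5 | 45 ; 10 | 10 ; 22 | 34 ; 25 | 75

Scalar subquery: AVG(qty) over all shipments rows = 94.75.
Keep rows where qty < that value.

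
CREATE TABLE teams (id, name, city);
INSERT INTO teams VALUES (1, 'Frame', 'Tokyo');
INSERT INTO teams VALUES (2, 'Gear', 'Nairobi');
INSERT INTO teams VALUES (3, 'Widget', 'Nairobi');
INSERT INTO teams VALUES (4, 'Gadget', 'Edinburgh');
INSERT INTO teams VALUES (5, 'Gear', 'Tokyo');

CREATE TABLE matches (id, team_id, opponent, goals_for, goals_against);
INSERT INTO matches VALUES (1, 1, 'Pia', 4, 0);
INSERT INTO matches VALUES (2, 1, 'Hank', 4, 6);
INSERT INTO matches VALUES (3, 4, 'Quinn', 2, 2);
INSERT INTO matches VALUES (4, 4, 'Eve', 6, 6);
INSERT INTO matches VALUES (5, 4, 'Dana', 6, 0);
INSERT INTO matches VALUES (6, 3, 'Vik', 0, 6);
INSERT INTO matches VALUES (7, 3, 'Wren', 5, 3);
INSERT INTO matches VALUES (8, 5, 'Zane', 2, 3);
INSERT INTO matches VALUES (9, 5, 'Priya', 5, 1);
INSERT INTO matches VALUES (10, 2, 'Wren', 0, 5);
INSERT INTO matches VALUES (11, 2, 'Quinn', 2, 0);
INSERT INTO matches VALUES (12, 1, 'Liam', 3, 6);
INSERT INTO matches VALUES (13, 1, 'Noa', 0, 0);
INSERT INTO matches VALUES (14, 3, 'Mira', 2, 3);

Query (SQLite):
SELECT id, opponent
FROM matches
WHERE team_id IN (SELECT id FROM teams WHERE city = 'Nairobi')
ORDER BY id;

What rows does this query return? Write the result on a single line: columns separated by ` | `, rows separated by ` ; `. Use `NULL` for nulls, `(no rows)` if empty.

Inner query: teams.id where city = 'Nairobi'.
Outer: keep matches rows whose team_id is in that set.
Inner query → {2, 3}

6 | Vik ; 7 | Wren ; 10 | Wren ; 11 | Quinn ; 14 | Mira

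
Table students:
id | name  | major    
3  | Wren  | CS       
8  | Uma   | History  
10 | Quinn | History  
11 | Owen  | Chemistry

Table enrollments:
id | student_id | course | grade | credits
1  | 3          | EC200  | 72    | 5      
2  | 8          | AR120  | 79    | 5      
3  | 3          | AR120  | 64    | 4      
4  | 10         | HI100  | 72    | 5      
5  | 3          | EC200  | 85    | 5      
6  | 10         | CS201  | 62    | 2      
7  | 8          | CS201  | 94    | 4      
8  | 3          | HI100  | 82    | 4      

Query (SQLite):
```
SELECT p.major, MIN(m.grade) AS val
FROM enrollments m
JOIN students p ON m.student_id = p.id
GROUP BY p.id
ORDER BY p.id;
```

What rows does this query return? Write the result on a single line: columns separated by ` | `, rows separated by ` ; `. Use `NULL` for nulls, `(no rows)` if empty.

CS | 64 ; History | 79 ; History | 62

Join each enrollments row to its students via student_id.
Group joined rows by students.id; compute MIN(m.grade) per group.
  3: ids {1, 3, 5, 8} → MIN(m.grade)=64
  8: ids {2, 7} → MIN(m.grade)=79
  10: ids {4, 6} → MIN(m.grade)=62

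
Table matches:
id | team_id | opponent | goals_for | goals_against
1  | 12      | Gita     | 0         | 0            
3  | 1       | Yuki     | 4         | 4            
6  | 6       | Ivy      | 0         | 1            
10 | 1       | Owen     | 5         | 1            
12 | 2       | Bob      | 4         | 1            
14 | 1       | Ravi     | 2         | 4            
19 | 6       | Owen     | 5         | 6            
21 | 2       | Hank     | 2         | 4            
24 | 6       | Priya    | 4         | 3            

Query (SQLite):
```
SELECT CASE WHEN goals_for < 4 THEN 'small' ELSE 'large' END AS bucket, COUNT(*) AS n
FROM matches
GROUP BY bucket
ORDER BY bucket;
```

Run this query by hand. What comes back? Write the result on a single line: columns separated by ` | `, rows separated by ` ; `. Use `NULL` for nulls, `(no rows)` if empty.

Bucket rows by goals_for < 4 → 'small' else 'large'; count each bucket.

large | 5 ; small | 4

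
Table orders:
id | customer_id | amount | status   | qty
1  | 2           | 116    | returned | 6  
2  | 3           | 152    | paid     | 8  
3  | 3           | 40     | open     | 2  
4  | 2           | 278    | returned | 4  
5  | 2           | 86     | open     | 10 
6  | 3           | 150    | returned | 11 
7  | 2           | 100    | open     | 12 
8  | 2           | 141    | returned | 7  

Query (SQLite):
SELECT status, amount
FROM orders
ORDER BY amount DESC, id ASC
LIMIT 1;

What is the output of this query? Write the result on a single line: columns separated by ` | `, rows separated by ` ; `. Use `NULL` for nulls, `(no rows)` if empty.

returned | 278

Sort by amount desc, tiebreak id asc: (278, id=4), (152, id=2), (150, id=6), (141, id=8) …. Take first 1.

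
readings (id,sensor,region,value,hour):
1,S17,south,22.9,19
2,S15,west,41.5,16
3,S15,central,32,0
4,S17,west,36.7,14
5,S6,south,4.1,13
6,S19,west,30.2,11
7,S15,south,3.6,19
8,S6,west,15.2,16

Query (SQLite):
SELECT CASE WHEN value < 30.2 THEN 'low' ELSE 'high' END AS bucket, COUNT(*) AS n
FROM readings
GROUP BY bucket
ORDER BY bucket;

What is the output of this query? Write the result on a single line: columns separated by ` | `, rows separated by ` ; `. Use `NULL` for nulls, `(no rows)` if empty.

high | 4 ; low | 4

Bucket rows by value < 30.2 → 'low' else 'high'; count each bucket.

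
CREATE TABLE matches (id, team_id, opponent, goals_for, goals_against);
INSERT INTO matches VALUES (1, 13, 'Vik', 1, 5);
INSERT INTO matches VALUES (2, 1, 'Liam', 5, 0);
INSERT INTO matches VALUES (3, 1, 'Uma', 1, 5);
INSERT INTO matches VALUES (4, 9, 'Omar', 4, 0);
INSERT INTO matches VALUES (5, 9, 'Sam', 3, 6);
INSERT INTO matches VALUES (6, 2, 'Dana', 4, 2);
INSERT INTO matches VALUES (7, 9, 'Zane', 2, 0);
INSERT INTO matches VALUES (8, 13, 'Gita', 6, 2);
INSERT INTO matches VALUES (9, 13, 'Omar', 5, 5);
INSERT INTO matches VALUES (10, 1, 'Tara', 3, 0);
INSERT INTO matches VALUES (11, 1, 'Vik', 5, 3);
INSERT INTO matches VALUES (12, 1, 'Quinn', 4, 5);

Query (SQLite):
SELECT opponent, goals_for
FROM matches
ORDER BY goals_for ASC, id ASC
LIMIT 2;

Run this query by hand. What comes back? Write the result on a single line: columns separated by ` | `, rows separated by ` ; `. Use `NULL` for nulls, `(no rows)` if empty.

Vik | 1 ; Uma | 1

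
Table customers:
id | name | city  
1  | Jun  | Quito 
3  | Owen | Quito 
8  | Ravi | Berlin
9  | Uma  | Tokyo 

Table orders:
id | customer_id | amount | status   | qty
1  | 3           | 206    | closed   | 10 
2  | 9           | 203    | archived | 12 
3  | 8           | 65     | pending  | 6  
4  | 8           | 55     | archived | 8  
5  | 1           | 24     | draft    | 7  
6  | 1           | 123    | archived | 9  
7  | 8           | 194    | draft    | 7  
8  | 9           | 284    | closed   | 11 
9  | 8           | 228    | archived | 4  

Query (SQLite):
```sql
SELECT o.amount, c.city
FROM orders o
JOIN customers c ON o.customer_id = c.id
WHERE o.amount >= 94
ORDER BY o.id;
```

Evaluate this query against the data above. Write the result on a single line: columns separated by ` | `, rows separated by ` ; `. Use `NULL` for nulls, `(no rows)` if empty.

206 | Quito ; 203 | Tokyo ; 123 | Quito ; 194 | Berlin ; 284 | Tokyo ; 228 | Berlin

Each orders row matches the customers row where customer_id = customers.id.
Then keep rows with o.amount >= 94.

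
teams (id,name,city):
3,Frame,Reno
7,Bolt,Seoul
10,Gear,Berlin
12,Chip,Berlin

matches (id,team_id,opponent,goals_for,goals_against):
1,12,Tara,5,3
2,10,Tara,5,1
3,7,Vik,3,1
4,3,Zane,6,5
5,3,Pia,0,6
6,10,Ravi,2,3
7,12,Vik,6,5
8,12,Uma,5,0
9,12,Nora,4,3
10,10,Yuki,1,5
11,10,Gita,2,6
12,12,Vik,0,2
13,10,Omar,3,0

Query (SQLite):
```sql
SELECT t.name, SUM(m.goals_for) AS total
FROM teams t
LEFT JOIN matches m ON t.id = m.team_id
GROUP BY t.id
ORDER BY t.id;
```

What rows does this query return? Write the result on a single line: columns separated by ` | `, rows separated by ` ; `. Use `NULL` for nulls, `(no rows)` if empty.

LEFT JOIN keeps every teams row; unmatched ones get NULL for matches columns.
Group by teams.id and compute SUM(m.goals_for). SUM over an all-NULL group is NULL.
  3: ids {4, 5} → SUM(m.goals_for)=6
  7: ids {3} → SUM(m.goals_for)=3
  10: ids {2, 6, 10, 11, 13} → SUM(m.goals_for)=13
  12: ids {1, 7, 8, 9, 12} → SUM(m.goals_for)=20

Frame | 6 ; Bolt | 3 ; Gear | 13 ; Chip | 20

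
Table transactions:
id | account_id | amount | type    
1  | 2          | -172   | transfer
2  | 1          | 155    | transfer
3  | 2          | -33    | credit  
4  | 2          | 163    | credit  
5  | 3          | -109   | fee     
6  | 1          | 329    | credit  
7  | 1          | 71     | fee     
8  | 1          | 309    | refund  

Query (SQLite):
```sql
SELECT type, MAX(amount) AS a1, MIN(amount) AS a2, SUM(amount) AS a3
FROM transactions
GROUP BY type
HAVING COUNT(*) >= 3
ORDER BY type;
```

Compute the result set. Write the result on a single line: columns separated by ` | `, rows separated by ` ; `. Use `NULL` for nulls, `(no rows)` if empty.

Group transactions by type.
Per group compute: MAX(amount), MIN(amount), SUM(amount).
HAVING: drop groups with fewer than 3 rows.
  credit: ids {3, 4, 6} → MAX(amount)=329, MIN(amount)=-33, SUM(amount)=459
  fee: ids {5, 7} → MAX(amount)=71, MIN(amount)=-109, SUM(amount)=-38
  refund: ids {8} → MAX(amount)=309, MIN(amount)=309, SUM(amount)=309
  transfer: ids {1, 2} → MAX(amount)=155, MIN(amount)=-172, SUM(amount)=-17

credit | 329 | -33 | 459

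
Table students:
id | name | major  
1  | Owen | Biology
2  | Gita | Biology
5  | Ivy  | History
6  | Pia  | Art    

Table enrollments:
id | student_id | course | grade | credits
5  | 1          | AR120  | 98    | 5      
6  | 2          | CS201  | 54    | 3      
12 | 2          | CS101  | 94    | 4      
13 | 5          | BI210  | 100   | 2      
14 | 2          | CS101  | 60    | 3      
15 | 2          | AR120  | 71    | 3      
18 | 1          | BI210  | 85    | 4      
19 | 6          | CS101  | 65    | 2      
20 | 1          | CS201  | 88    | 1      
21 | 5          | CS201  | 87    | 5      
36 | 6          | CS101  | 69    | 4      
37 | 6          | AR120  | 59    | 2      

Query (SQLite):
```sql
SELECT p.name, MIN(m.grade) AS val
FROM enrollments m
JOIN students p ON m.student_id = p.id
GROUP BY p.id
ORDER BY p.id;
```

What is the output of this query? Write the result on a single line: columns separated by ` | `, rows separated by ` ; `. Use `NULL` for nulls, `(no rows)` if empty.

Join each enrollments row to its students via student_id.
Group joined rows by students.id; compute MIN(m.grade) per group.
  1: ids {5, 18, 20} → MIN(m.grade)=85
  2: ids {6, 12, 14, 15} → MIN(m.grade)=54
  5: ids {13, 21} → MIN(m.grade)=87
  6: ids {19, 36, 37} → MIN(m.grade)=59

Owen | 85 ; Gita | 54 ; Ivy | 87 ; Pia | 59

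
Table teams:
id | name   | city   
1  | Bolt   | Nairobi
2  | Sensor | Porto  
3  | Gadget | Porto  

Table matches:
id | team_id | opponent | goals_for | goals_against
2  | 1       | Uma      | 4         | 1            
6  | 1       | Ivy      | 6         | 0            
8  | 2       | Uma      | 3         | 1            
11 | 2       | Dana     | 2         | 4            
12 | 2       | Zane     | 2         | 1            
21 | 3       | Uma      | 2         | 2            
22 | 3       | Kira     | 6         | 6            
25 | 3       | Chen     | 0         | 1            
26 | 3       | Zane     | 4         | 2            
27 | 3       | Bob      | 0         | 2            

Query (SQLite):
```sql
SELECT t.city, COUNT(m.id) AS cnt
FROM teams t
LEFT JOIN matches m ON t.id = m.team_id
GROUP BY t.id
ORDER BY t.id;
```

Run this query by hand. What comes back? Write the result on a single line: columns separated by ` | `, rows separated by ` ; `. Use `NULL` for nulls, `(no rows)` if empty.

LEFT JOIN keeps every teams row; unmatched ones get NULL for matches columns.
Group by teams.id and compute COUNT(m.id). COUNT(col) of an all-NULL group is 0.
  1: ids {2, 6} → COUNT(m.id)=2
  2: ids {8, 11, 12} → COUNT(m.id)=3
  3: ids {21, 22, 25, 26, 27} → COUNT(m.id)=5

Nairobi | 2 ; Porto | 3 ; Porto | 5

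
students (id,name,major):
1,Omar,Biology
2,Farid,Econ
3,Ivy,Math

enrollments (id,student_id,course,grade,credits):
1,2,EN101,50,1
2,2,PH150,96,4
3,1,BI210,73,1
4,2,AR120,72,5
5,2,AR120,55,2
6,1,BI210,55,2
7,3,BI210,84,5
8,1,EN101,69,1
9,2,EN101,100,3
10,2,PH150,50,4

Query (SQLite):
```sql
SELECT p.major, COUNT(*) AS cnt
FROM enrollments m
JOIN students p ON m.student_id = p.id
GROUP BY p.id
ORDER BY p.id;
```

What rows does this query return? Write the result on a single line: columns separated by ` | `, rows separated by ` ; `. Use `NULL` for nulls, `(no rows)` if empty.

Join each enrollments row to its students via student_id.
Group joined rows by students.id; compute COUNT(*) per group.
  1: ids {3, 6, 8} → COUNT(*)=3
  2: ids {1, 2, 4, 5, 9, 10} → COUNT(*)=6
  3: ids {7} → COUNT(*)=1

Biology | 3 ; Econ | 6 ; Math | 1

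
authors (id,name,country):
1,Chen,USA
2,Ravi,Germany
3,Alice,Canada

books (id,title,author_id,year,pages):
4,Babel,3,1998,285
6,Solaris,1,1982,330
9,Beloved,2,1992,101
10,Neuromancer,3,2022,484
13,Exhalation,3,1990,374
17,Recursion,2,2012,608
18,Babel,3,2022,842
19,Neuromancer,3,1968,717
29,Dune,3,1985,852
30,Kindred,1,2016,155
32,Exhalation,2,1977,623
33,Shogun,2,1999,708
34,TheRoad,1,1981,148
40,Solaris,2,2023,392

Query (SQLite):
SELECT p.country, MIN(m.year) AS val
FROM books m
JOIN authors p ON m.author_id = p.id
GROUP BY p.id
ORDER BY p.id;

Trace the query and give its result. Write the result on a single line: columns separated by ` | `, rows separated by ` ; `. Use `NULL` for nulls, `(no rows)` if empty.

USA | 1981 ; Germany | 1977 ; Canada | 1968

Join each books row to its authors via author_id.
Group joined rows by authors.id; compute MIN(m.year) per group.
  1: ids {6, 30, 34} → MIN(m.year)=1981
  2: ids {9, 17, 32, 33, 40} → MIN(m.year)=1977
  3: ids {4, 10, 13, 18, 19, 29} → MIN(m.year)=1968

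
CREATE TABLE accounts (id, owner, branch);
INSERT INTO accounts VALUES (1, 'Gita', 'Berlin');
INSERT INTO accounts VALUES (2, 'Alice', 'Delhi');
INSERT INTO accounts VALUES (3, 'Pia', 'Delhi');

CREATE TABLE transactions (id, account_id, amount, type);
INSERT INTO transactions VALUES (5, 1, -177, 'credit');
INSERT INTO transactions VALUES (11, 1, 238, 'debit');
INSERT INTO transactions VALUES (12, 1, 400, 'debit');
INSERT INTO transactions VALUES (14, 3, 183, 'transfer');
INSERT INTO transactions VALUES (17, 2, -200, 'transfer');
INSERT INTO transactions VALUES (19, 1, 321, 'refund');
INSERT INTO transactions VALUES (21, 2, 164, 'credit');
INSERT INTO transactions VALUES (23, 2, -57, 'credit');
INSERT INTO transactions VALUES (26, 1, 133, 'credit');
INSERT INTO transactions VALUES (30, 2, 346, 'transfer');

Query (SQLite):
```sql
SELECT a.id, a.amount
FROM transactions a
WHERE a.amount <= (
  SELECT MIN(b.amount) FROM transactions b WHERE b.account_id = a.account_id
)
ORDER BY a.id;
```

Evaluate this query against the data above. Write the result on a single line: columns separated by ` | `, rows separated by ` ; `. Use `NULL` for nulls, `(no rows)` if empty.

5 | -177 ; 14 | 183 ; 17 | -200

For each transactions row a, compute MIN(amount) over rows sharing a.account_id.
Keep row a if a.amount <= that per-group MIN.
  account_id=1: MIN(amount) = -177
  account_id=2: MIN(amount) = -200
  account_id=3: MIN(amount) = 183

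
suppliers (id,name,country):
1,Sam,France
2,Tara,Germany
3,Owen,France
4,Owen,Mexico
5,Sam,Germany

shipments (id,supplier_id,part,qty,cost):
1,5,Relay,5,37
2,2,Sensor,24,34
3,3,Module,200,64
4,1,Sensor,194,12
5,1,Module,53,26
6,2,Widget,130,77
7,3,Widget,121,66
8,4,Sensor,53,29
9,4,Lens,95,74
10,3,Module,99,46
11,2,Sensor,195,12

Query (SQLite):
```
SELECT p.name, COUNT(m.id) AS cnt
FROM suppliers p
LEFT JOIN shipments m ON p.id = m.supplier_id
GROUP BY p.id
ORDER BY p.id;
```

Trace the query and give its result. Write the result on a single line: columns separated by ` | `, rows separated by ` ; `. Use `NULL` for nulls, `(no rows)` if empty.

Sam | 2 ; Tara | 3 ; Owen | 3 ; Owen | 2 ; Sam | 1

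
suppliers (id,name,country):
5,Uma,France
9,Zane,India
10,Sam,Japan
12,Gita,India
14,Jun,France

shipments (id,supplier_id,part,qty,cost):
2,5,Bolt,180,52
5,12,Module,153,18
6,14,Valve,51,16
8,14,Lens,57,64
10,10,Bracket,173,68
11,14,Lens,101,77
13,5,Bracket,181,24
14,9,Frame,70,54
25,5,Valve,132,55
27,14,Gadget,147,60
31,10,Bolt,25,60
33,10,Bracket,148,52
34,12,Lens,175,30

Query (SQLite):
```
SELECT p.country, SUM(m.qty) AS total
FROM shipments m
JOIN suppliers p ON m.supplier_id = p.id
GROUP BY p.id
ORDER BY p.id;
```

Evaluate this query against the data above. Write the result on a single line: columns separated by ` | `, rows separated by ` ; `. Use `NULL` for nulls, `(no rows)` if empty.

France | 493 ; India | 70 ; Japan | 346 ; India | 328 ; France | 356

Join each shipments row to its suppliers via supplier_id.
Group joined rows by suppliers.id; compute SUM(m.qty) per group.
  5: ids {2, 13, 25} → SUM(m.qty)=493
  9: ids {14} → SUM(m.qty)=70
  10: ids {10, 31, 33} → SUM(m.qty)=346
  12: ids {5, 34} → SUM(m.qty)=328
  14: ids {6, 8, 11, 27} → SUM(m.qty)=356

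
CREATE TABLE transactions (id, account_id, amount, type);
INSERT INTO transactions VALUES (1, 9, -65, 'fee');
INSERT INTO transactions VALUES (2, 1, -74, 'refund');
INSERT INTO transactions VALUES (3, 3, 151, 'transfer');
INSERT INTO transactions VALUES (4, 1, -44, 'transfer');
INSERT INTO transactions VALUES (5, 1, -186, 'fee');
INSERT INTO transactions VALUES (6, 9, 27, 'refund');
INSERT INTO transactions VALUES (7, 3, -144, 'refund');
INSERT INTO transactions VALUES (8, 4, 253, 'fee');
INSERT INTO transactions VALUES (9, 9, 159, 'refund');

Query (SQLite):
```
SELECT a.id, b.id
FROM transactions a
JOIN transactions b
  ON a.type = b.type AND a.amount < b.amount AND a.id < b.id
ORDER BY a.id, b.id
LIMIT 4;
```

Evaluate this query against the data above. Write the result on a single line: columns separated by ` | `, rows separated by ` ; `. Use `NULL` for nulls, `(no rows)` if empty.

1 | 8 ; 2 | 6 ; 2 | 9 ; 5 | 8

Pairs (a,b) with same type, a.amount < b.amount, a.id < b.id.
type groups: fee:{1,5,8} refund:{2,6,7,9} transfer:{3,4}
Ordered by (a.id, b.id); first 4.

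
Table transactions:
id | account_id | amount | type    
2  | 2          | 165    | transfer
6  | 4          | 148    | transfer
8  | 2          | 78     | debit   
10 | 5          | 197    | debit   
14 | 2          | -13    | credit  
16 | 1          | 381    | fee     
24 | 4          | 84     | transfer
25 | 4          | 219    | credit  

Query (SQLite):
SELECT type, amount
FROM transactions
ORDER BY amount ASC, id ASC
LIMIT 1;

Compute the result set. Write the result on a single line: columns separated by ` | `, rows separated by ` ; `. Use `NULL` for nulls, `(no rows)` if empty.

Sort by amount asc, tiebreak id asc: (-13, id=14), (78, id=8), (84, id=24), (148, id=6) …. Take first 1.

credit | -13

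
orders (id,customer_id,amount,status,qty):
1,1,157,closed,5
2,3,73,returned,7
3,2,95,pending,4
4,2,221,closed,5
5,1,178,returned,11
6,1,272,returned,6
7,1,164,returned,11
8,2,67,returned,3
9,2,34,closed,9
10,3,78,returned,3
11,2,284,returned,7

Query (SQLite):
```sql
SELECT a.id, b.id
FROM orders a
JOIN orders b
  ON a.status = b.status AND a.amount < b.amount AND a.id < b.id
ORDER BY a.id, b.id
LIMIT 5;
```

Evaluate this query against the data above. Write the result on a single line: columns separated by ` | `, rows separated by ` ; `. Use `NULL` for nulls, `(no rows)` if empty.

1 | 4 ; 2 | 5 ; 2 | 6 ; 2 | 7 ; 2 | 10

Pairs (a,b) with same status, a.amount < b.amount, a.id < b.id.
status groups: closed:{1,4,9} pending:{3} returned:{2,5,6,7,8,10,11}
Ordered by (a.id, b.id); first 5.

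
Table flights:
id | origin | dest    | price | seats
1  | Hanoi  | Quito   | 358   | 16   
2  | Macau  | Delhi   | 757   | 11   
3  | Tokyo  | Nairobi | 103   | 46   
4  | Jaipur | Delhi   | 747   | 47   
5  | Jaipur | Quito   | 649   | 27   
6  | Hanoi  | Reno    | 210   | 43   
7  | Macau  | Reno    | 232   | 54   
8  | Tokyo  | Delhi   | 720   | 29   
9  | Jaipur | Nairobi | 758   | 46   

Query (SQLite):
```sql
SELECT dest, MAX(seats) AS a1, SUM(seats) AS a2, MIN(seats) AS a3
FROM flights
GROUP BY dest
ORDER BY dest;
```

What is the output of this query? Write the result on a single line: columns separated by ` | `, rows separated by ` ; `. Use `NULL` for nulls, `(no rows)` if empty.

Delhi | 47 | 87 | 11 ; Nairobi | 46 | 92 | 46 ; Quito | 27 | 43 | 16 ; Reno | 54 | 97 | 43

Group flights by dest.
Per group compute: MAX(seats), SUM(seats), MIN(seats).
  Delhi: ids {2, 4, 8} → MAX(seats)=47, SUM(seats)=87, MIN(seats)=11
  Nairobi: ids {3, 9} → MAX(seats)=46, SUM(seats)=92, MIN(seats)=46
  Quito: ids {1, 5} → MAX(seats)=27, SUM(seats)=43, MIN(seats)=16
  Reno: ids {6, 7} → MAX(seats)=54, SUM(seats)=97, MIN(seats)=43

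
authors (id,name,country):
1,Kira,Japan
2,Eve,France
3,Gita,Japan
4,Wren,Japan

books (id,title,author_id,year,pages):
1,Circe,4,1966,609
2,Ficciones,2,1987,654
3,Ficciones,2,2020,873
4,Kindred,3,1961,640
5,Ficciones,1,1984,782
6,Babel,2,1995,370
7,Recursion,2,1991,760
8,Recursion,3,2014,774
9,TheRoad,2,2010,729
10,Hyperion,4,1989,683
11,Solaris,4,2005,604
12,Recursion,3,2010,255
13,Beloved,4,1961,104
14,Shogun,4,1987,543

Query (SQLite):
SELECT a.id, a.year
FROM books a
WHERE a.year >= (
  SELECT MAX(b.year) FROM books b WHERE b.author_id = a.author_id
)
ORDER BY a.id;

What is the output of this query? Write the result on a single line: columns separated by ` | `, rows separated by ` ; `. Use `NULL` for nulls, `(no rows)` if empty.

For each books row a, compute MAX(year) over rows sharing a.author_id.
Keep row a if a.year >= that per-group MAX.
  author_id=1: MAX(year) = 1984
  author_id=2: MAX(year) = 2020
  author_id=3: MAX(year) = 2014
  author_id=4: MAX(year) = 2005

3 | 2020 ; 5 | 1984 ; 8 | 2014 ; 11 | 2005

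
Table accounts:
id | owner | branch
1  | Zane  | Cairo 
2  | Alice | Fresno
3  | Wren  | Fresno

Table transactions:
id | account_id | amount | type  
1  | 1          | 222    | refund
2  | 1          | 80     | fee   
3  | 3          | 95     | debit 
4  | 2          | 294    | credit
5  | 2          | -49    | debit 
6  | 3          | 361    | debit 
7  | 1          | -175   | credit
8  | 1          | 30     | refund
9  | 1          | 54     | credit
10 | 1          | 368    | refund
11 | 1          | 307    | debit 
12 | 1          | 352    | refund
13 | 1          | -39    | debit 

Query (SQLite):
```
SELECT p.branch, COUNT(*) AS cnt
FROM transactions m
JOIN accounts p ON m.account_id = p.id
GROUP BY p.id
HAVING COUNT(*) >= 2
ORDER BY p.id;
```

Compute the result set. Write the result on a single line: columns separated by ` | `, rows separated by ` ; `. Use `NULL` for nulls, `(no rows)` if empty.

Join each transactions row to its accounts via account_id.
Group joined rows by accounts.id; compute COUNT(*) per group.
HAVING: keep groups with count ≥ 2.
  1: ids {1, 2, 7, 8, 9, 10, 11, 12, 13} → COUNT(*)=9
  2: ids {4, 5} → COUNT(*)=2
  3: ids {3, 6} → COUNT(*)=2

Cairo | 9 ; Fresno | 2 ; Fresno | 2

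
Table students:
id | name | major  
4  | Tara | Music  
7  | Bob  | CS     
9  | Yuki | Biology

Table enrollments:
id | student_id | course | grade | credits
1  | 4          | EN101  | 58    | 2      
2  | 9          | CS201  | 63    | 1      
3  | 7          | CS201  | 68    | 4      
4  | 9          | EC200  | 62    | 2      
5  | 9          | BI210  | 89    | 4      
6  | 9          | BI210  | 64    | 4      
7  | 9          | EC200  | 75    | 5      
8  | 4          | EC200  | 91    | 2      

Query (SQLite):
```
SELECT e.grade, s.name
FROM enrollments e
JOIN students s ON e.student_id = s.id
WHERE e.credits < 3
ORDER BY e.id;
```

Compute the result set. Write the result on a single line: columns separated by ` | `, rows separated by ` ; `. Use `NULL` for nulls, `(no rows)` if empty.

Each enrollments row matches the students row where student_id = students.id.
Then keep rows with e.credits < 3.

58 | Tara ; 63 | Yuki ; 62 | Yuki ; 91 | Tara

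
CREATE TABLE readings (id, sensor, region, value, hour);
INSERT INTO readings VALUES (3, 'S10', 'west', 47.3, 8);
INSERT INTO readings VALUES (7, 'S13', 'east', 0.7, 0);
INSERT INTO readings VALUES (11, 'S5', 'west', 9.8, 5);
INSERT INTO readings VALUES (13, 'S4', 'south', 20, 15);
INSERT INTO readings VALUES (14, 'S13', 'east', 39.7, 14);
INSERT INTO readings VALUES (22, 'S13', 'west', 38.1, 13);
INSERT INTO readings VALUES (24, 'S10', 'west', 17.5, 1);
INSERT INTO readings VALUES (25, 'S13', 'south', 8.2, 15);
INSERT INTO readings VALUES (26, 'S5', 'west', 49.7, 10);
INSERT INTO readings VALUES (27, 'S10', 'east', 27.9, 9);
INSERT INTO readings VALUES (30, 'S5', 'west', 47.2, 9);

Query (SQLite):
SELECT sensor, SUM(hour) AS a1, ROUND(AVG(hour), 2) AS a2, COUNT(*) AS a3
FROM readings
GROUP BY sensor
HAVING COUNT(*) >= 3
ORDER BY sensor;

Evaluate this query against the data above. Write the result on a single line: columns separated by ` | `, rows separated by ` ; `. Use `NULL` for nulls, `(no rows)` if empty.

Group readings by sensor.
Per group compute: SUM(hour), ROUND(AVG(hour), 2), COUNT(*).
HAVING: drop groups with fewer than 3 rows.
  S10: ids {3, 24, 27} → SUM(hour)=18, ROUND(AVG(hour), 2)=6, COUNT(*)=3
  S13: ids {7, 14, 22, 25} → SUM(hour)=42, ROUND(AVG(hour), 2)=10.5, COUNT(*)=4
  S4: ids {13} → SUM(hour)=15, ROUND(AVG(hour), 2)=15, COUNT(*)=1
  S5: ids {11, 26, 30} → SUM(hour)=24, ROUND(AVG(hour), 2)=8, COUNT(*)=3

S10 | 18 | 6 | 3 ; S13 | 42 | 10.5 | 4 ; S5 | 24 | 8 | 3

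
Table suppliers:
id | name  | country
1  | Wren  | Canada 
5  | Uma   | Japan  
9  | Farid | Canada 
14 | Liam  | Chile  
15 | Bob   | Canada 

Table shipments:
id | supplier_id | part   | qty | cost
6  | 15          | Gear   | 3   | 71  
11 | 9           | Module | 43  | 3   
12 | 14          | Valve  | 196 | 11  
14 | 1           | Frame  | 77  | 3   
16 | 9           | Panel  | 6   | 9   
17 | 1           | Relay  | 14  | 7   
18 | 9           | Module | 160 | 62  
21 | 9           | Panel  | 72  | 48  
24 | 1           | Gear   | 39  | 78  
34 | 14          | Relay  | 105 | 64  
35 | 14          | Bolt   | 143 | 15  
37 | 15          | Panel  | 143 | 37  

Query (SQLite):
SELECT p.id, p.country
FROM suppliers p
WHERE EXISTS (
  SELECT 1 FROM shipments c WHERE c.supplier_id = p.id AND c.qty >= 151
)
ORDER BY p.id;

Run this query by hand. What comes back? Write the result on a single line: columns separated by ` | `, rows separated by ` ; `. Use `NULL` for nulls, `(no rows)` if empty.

9 | Canada ; 14 | Chile

For each suppliers row, check whether any shipments with matching supplier_id has qty >= 151.
Keep rows where that is true.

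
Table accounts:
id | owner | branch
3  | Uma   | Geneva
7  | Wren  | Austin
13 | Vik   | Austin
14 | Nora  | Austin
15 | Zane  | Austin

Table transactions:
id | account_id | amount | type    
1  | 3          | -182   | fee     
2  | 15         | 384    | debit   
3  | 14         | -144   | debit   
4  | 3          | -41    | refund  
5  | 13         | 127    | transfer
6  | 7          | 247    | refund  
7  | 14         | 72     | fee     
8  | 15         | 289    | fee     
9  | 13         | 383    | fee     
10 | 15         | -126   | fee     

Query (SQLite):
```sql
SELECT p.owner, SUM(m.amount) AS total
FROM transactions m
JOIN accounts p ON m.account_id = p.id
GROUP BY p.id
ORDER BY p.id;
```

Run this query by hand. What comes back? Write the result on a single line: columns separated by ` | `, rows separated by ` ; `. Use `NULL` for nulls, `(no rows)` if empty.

Uma | -223 ; Wren | 247 ; Vik | 510 ; Nora | -72 ; Zane | 547

Join each transactions row to its accounts via account_id.
Group joined rows by accounts.id; compute SUM(m.amount) per group.
  3: ids {1, 4} → SUM(m.amount)=-223
  7: ids {6} → SUM(m.amount)=247
  13: ids {5, 9} → SUM(m.amount)=510
  14: ids {3, 7} → SUM(m.amount)=-72
  15: ids {2, 8, 10} → SUM(m.amount)=547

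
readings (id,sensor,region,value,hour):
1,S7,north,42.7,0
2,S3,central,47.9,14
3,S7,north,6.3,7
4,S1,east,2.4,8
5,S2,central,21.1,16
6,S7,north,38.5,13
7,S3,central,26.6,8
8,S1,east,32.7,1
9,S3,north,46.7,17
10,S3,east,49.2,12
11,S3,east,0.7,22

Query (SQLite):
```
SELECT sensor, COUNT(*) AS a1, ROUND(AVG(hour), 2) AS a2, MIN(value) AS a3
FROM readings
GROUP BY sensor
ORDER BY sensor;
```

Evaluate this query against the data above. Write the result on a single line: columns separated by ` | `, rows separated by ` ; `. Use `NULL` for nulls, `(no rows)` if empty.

S1 | 2 | 4.5 | 2.4 ; S2 | 1 | 16 | 21.1 ; S3 | 5 | 14.6 | 0.7 ; S7 | 3 | 6.67 | 6.3

Group readings by sensor.
Per group compute: COUNT(*), ROUND(AVG(hour), 2), MIN(value).
  S1: ids {4, 8} → COUNT(*)=2, ROUND(AVG(hour), 2)=4.5, MIN(value)=2.4
  S2: ids {5} → COUNT(*)=1, ROUND(AVG(hour), 2)=16, MIN(value)=21.1
  S3: ids {2, 7, 9, 10, 11} → COUNT(*)=5, ROUND(AVG(hour), 2)=14.6, MIN(value)=0.7
  S7: ids {1, 3, 6} → COUNT(*)=3, ROUND(AVG(hour), 2)=6.67, MIN(value)=6.3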